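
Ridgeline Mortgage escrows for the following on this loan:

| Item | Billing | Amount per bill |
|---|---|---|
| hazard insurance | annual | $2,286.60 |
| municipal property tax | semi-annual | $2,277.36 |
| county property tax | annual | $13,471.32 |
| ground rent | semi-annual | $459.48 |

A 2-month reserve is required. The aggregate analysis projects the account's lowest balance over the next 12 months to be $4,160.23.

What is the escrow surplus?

Hazard insurance: $2,286.60/yr
Municipal property tax: $2,277.36 × 2 = $4,554.72/yr
County property tax: $13,471.32/yr
Ground rent: $459.48 × 2 = $918.96/yr
Total annual escrow = $2,286.60 + $4,554.72 + $13,471.32 + $918.96 = $21,231.60
Base monthly escrow = $21,231.60 / 12 = $1,769.30
Required cushion = 2 × $1,769.30 = $3,538.60
Excess over cushion: $4,160.23 − $3,538.60 = $621.63

$621.63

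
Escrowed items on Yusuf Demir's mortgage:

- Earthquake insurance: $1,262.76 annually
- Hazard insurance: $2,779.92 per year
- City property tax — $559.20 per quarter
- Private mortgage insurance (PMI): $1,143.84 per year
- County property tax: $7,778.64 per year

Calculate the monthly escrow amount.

Earthquake insurance — $1,262.76 per year
Hazard insurance — $2,779.92 per year
City property tax — $559.20 × 4 = $2,236.80 per year
Private mortgage insurance (PMI) — $1,143.84 per year
County property tax — $7,778.64 per year
Yearly total = $1,262.76 + $2,779.92 + $2,236.80 + $1,143.84 + $7,778.64 = $15,201.96
Monthly = $15,201.96 ÷ 12 = $1,266.83

$1,266.83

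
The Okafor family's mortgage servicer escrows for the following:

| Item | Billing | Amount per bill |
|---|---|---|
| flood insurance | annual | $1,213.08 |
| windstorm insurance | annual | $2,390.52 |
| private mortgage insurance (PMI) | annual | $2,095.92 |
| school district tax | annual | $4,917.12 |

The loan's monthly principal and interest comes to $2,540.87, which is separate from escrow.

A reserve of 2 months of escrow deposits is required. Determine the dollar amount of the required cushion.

Flood insurance — $1,213.08
Windstorm insurance — $2,390.52
Private mortgage insurance (PMI) — $2,095.92
School district tax — $4,917.12
Total per year = $10,616.64
Per month = $10,616.64 / 12 = $884.72
Reserve = 2 × $884.72 = $1,769.44

$1,769.44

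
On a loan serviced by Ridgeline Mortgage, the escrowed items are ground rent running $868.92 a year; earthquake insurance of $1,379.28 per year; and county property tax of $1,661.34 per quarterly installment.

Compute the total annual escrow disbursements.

Ground rent = $868.92 annually
Earthquake insurance = $1,379.28 annually
County property tax = $1,661.34 × 4 = $6,645.36 annually
Yearly total = $8,893.56

$8,893.56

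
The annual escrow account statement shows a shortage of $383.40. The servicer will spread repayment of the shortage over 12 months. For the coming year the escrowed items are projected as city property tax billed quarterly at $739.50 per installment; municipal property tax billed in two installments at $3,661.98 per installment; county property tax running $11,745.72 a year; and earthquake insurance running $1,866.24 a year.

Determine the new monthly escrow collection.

$2,023.11

City property tax: $739.50 × 4 = $2,958.00
Municipal property tax: $3,661.98 × 2 = $7,323.96
County property tax: $11,745.72
Earthquake insurance: $1,866.24
Combined annual = $2,958.00 + $7,323.96 + $11,745.72 + $1,866.24 = $23,893.92
Monthly = $23,893.92 / 12 = $1,991.16
Monthly shortage recovery: $383.40 ÷ 12 = $31.95
New monthly escrow = $1,991.16 + $31.95 = $2,023.11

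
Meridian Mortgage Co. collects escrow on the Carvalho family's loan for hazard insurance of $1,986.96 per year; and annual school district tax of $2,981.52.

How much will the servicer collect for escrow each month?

Hazard insurance: $1,986.96 annually
School district tax: $2,981.52 annually
Yearly total = $4,968.48
Monthly = $4,968.48 / 12 = $414.04

$414.04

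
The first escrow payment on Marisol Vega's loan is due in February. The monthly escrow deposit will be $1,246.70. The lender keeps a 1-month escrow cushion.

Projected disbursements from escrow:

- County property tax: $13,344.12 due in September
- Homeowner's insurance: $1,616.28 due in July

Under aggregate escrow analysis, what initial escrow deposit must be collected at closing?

$6,233.50

Cushion = 1 × $1,246.70 = $1,246.70
Trial balance (start $0, +$1,246.70 each month, − disbursements):
  Feb: +$1,246.70 → $1,246.70
  Mar: +$1,246.70 → $2,493.40
  Apr: +$1,246.70 → $3,740.10
  May: +$1,246.70 → $4,986.80
  Jun: +$1,246.70 → $6,233.50
  Jul: +$1,246.70 − $1,616.28 → $5,863.92
  Aug: +$1,246.70 → $7,110.62
  Sep: +$1,246.70 − $13,344.12 → -$4,986.80
  Oct: +$1,246.70 → -$3,740.10
  Nov: +$1,246.70 → -$2,493.40
  Dec: +$1,246.70 → -$1,246.70
  Jan: +$1,246.70 → $0.00
Lowest trial balance = -$4,986.80 (Sep)
Initial deposit = cushion − low point = $1,246.70 − (-$4,986.80) = $6,233.50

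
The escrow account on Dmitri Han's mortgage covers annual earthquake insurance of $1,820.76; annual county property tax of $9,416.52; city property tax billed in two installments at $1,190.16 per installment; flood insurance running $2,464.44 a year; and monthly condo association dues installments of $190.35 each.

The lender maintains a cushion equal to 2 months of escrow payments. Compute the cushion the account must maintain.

Earthquake insurance = $1,820.76/yr
County property tax = $9,416.52/yr
City property tax = $1,190.16 × 2 = $2,380.32/yr
Flood insurance = $2,464.44/yr
Condo association dues = $190.35 × 12 = $2,284.20/yr
Total annual escrow = $1,820.76 + $9,416.52 + $2,380.32 + $2,464.44 + $2,284.20 = $18,366.24
Base monthly escrow = $18,366.24 ÷ 12 = $1,530.52
Required cushion = 2 × $1,530.52 = $3,061.04

$3,061.04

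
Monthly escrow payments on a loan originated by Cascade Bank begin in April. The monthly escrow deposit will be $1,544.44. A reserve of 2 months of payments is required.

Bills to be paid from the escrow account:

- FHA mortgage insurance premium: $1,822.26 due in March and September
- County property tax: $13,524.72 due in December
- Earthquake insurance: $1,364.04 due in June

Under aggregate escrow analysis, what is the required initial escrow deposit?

Cushion = 2 × $1,544.44 = $3,088.88
Trial balance (start $0, +$1,544.44 each month, − disbursements):
  Apr: +$1,544.44 → $1,544.44
  May: +$1,544.44 → $3,088.88
  Jun: +$1,544.44 − $1,364.04 → $3,269.28
  Jul: +$1,544.44 → $4,813.72
  Aug: +$1,544.44 → $6,358.16
  Sep: +$1,544.44 − $1,822.26 → $6,080.34
  Oct: +$1,544.44 → $7,624.78
  Nov: +$1,544.44 → $9,169.22
  Dec: +$1,544.44 − $13,524.72 → -$2,811.06
  Jan: +$1,544.44 → -$1,266.62
  Feb: +$1,544.44 → $277.82
  Mar: +$1,544.44 − $1,822.26 → $0.00
Lowest trial balance = -$2,811.06 (Dec)
Initial deposit = cushion − low point = $3,088.88 − (-$2,811.06) = $5,899.94

$5,899.94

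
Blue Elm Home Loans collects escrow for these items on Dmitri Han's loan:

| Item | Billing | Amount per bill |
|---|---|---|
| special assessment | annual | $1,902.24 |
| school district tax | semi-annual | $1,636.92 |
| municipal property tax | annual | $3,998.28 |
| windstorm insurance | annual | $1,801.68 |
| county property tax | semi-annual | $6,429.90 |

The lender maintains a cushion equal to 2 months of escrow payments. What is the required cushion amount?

Special assessment — $1,902.24 annually
School district tax — $1,636.92 × 2 = $3,273.84 annually
Municipal property tax — $3,998.28 annually
Windstorm insurance — $1,801.68 annually
County property tax — $6,429.90 × 2 = $12,859.80 annually
Yearly total = $1,902.24 + $3,273.84 + $3,998.28 + $1,801.68 + $12,859.80 = $23,835.84
Per month = $23,835.84 ÷ 12 = $1,986.32
Required cushion = 2 × $1,986.32 = $3,972.64

$3,972.64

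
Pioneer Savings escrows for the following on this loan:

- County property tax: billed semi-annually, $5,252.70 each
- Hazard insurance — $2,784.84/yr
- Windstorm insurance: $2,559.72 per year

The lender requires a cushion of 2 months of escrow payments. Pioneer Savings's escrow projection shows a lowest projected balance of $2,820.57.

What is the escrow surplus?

County property tax — $5,252.70 × 2 = $10,505.40 annually
Hazard insurance — $2,784.84 annually
Windstorm insurance — $2,559.72 annually
Yearly total = $10,505.40 + $2,784.84 + $2,559.72 = $15,849.96
Base monthly escrow = $15,849.96 ÷ 12 = $1,320.83
Cushion = 2 × $1,320.83 = $2,641.66
Surplus = $2,820.57 − $2,641.66 = $178.91

$178.91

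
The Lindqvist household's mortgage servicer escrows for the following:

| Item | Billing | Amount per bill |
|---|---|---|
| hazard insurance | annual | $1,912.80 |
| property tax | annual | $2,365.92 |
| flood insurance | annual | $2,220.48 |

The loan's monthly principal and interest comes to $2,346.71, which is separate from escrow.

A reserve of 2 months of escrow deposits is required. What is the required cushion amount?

$1,083.20

Hazard insurance: $1,912.80
Property tax: $2,365.92
Flood insurance: $2,220.48
Combined annual = $1,912.80 + $2,365.92 + $2,220.48 = $6,499.20
Monthly = $6,499.20 / 12 = $541.60
Required cushion = 2 × $541.60 = $1,083.20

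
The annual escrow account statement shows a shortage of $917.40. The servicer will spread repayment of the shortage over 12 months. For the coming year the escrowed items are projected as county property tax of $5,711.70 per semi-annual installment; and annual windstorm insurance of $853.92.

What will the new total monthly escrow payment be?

County property tax = $5,711.70 × 2 = $11,423.40/yr
Windstorm insurance = $853.92/yr
Yearly total = $11,423.40 + $853.92 = $12,277.32
Monthly escrow = $12,277.32 ÷ 12 = $1,023.11
Shortage spread = $917.40 / 12 = $76.45/mo
Adjusted monthly = $1,023.11 + $76.45 = $1,099.56

$1,099.56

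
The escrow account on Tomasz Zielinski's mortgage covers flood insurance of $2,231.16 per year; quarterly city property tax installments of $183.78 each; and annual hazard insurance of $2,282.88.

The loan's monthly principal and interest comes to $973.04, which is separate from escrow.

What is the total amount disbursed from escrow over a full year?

Flood insurance: $2,231.16 annually
City property tax: $183.78 × 4 = $735.12 annually
Hazard insurance: $2,282.88 annually
Combined annual = $5,249.16

$5,249.16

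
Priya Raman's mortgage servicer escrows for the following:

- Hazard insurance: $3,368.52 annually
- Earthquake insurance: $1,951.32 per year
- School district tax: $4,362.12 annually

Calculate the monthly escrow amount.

$806.83

Hazard insurance — $3,368.52
Earthquake insurance — $1,951.32
School district tax — $4,362.12
Total annual escrow = $3,368.52 + $1,951.32 + $4,362.12 = $9,681.96
Monthly escrow = $9,681.96 ÷ 12 = $806.83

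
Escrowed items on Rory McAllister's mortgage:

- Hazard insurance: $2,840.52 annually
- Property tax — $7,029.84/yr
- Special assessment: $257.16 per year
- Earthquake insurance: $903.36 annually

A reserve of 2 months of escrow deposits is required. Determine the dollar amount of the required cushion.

$1,838.48

Hazard insurance — $2,840.52/yr
Property tax — $7,029.84/yr
Special assessment — $257.16/yr
Earthquake insurance — $903.36/yr
Yearly total = $2,840.52 + $7,029.84 + $257.16 + $903.36 = $11,030.88
Base monthly escrow = $11,030.88 ÷ 12 = $919.24
Reserve = 2 × $919.24 = $1,838.48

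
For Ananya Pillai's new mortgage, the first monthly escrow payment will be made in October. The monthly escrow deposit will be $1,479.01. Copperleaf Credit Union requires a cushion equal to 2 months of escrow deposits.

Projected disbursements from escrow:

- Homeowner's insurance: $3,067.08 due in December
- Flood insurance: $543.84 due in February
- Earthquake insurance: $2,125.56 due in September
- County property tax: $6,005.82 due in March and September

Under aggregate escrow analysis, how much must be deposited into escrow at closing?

$3,700.70

Cushion = 2 × $1,479.01 = $2,958.02
Trial balance (start $0, +$1,479.01 each month, − disbursements):
  Oct: +$1,479.01 → $1,479.01
  Nov: +$1,479.01 → $2,958.02
  Dec: +$1,479.01 − $3,067.08 → $1,369.95
  Jan: +$1,479.01 → $2,848.96
  Feb: +$1,479.01 − $543.84 → $3,784.13
  Mar: +$1,479.01 − $6,005.82 → -$742.68
  Apr: +$1,479.01 → $736.33
  May: +$1,479.01 → $2,215.34
  Jun: +$1,479.01 → $3,694.35
  Jul: +$1,479.01 → $5,173.36
  Aug: +$1,479.01 → $6,652.37
  Sep: +$1,479.01 − $8,131.38 → $0.00
Lowest trial balance = -$742.68 (Mar)
Initial deposit = cushion − low point = $2,958.02 − (-$742.68) = $3,700.70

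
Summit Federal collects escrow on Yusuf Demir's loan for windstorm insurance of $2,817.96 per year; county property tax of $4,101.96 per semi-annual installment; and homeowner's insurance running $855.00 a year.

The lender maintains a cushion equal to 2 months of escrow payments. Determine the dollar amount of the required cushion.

Windstorm insurance: $2,817.96
County property tax: $4,101.96 × 2 = $8,203.92
Homeowner's insurance: $855.00
Yearly total = $2,817.96 + $8,203.92 + $855.00 = $11,876.88
Monthly escrow = $11,876.88 ÷ 12 = $989.74
Required cushion = 2 × $989.74 = $1,979.48

$1,979.48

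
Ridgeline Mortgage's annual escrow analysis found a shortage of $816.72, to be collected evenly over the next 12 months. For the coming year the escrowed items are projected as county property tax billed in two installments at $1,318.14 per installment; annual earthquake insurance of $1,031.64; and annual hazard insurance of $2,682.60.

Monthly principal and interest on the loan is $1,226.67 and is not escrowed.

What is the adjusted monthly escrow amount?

$597.27

County property tax: $1,318.14 × 2 = $2,636.28/yr
Earthquake insurance: $1,031.64/yr
Hazard insurance: $2,682.60/yr
Annual escrow total = $2,636.28 + $1,031.64 + $2,682.60 = $6,350.52
Per month = $6,350.52 ÷ 12 = $529.21
Shortage per month = $816.72 ÷ 12 = $68.06
New monthly escrow = $529.21 + $68.06 = $597.27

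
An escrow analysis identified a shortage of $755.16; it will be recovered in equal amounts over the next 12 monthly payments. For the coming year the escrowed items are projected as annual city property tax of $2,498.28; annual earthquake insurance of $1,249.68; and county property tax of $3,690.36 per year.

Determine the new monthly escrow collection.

$682.79

City property tax: $2,498.28 per year
Earthquake insurance: $1,249.68 per year
County property tax: $3,690.36 per year
Combined annual = $2,498.28 + $1,249.68 + $3,690.36 = $7,438.32
Monthly escrow = $7,438.32 ÷ 12 = $619.86
Shortage spread = $755.16 ÷ 12 = $62.93/mo
Adjusted monthly = $619.86 + $62.93 = $682.79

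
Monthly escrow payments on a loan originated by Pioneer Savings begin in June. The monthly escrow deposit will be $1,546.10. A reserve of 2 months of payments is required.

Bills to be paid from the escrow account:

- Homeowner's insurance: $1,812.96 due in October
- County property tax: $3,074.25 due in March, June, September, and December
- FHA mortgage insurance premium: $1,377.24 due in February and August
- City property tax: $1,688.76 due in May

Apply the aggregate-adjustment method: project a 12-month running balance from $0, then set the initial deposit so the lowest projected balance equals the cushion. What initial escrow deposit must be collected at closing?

$4,700.40

Cushion = 2 × $1,546.10 = $3,092.20
Trial balance (start $0, +$1,546.10 each month, − disbursements):
  Jun: +$1,546.10 − $3,074.25 → -$1,528.15
  Jul: +$1,546.10 → $17.95
  Aug: +$1,546.10 − $1,377.24 → $186.81
  Sep: +$1,546.10 − $3,074.25 → -$1,341.34
  Oct: +$1,546.10 − $1,812.96 → -$1,608.20
  Nov: +$1,546.10 → -$62.10
  Dec: +$1,546.10 − $3,074.25 → -$1,590.25
  Jan: +$1,546.10 → -$44.15
  Feb: +$1,546.10 − $1,377.24 → $124.71
  Mar: +$1,546.10 − $3,074.25 → -$1,403.44
  Apr: +$1,546.10 → $142.66
  May: +$1,546.10 − $1,688.76 → $0.00
Lowest trial balance = -$1,608.20 (Oct)
Initial deposit = cushion − low point = $3,092.20 − (-$1,608.20) = $4,700.40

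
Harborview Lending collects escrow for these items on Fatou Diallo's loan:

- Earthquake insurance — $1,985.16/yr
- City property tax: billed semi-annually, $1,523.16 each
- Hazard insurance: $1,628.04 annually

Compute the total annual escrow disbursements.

$6,659.52

Earthquake insurance = $1,985.16
City property tax = $1,523.16 × 2 = $3,046.32
Hazard insurance = $1,628.04
Total per year = $1,985.16 + $3,046.32 + $1,628.04 = $6,659.52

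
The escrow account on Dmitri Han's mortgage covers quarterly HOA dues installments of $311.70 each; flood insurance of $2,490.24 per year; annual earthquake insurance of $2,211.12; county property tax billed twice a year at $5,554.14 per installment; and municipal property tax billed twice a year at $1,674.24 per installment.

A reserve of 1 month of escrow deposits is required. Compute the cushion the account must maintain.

HOA dues = $311.70 × 4 = $1,246.80
Flood insurance = $2,490.24
Earthquake insurance = $2,211.12
County property tax = $5,554.14 × 2 = $11,108.28
Municipal property tax = $1,674.24 × 2 = $3,348.48
Yearly total = $1,246.80 + $2,490.24 + $2,211.12 + $11,108.28 + $3,348.48 = $20,404.92
Base monthly escrow = $20,404.92 / 12 = $1,700.41
Reserve = 1 × $1,700.41 = $1,700.41

$1,700.41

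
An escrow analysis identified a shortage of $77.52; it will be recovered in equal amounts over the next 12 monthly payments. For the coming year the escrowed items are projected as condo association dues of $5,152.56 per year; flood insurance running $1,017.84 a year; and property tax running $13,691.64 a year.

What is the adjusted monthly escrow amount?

Condo association dues: $5,152.56/yr
Flood insurance: $1,017.84/yr
Property tax: $13,691.64/yr
Total annual escrow = $19,862.04
Monthly escrow = $19,862.04 / 12 = $1,655.17
Monthly shortage recovery: $77.52 ÷ 12 = $6.46
Adjusted monthly = $1,655.17 + $6.46 = $1,661.63

$1,661.63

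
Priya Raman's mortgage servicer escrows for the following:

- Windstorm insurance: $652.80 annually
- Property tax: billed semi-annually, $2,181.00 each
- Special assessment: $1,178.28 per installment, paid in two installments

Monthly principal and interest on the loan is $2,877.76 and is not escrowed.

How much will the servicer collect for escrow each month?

Windstorm insurance — $652.80
Property tax — $2,181.00 × 2 = $4,362.00
Special assessment — $1,178.28 × 2 = $2,356.56
Annual escrow total = $652.80 + $4,362.00 + $2,356.56 = $7,371.36
Monthly = $7,371.36 / 12 = $614.28

$614.28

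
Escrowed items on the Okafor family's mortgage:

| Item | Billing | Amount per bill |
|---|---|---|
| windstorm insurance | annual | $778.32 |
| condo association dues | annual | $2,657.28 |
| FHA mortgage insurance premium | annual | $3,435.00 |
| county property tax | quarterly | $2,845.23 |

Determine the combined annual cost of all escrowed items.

Windstorm insurance: $778.32/yr
Condo association dues: $2,657.28/yr
FHA mortgage insurance premium: $3,435.00/yr
County property tax: $2,845.23 × 4 = $11,380.92/yr
Yearly total = $18,251.52

$18,251.52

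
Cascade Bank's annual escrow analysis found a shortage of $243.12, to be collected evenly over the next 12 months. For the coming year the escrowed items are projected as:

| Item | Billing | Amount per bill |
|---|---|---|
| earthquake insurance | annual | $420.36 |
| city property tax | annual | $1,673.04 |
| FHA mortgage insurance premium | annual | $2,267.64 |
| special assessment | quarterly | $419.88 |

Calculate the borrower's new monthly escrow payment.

$523.64

Earthquake insurance = $420.36
City property tax = $1,673.04
FHA mortgage insurance premium = $2,267.64
Special assessment = $419.88 × 4 = $1,679.52
Combined annual = $420.36 + $1,673.04 + $2,267.64 + $1,679.52 = $6,040.56
Monthly escrow = $6,040.56 / 12 = $503.38
Monthly shortage recovery: $243.12 ÷ 12 = $20.26
New monthly escrow = $503.38 + $20.26 = $523.64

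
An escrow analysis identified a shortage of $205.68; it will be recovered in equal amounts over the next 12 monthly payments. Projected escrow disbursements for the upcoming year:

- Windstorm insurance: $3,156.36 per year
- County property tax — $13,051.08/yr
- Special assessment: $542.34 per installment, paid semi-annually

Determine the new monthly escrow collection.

$1,458.15

Windstorm insurance: $3,156.36/yr
County property tax: $13,051.08/yr
Special assessment: $542.34 × 2 = $1,084.68/yr
Combined annual = $3,156.36 + $13,051.08 + $1,084.68 = $17,292.12
Monthly = $17,292.12 ÷ 12 = $1,441.01
Shortage spread = $205.68 / 12 = $17.14/mo
Adjusted monthly = $1,441.01 + $17.14 = $1,458.15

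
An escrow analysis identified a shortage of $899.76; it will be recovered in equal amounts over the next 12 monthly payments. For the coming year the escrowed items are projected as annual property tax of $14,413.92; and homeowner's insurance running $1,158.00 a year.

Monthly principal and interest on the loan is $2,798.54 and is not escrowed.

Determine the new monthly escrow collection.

Property tax = $14,413.92/yr
Homeowner's insurance = $1,158.00/yr
Total annual escrow = $14,413.92 + $1,158.00 = $15,571.92
Monthly = $15,571.92 / 12 = $1,297.66
Monthly shortage recovery: $899.76 / 12 = $74.98
New monthly escrow = $1,297.66 + $74.98 = $1,372.64

$1,372.64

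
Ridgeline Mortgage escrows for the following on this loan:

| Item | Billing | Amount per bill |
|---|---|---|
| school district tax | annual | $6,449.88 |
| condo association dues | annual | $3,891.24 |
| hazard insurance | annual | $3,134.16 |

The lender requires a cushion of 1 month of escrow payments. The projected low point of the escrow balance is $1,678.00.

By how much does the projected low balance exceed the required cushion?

School district tax = $6,449.88 annually
Condo association dues = $3,891.24 annually
Hazard insurance = $3,134.16 annually
Total per year = $13,475.28
Monthly escrow = $13,475.28 ÷ 12 = $1,122.94
Cushion = 1 × $1,122.94 = $1,122.94
Excess over cushion: $1,678.00 − $1,122.94 = $555.06

$555.06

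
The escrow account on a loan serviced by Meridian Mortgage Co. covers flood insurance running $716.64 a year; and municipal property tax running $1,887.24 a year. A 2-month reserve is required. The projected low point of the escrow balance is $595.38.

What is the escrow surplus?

$161.40

Flood insurance = $716.64 per year
Municipal property tax = $1,887.24 per year
Total annual escrow = $716.64 + $1,887.24 = $2,603.88
Per month = $2,603.88 / 12 = $216.99
Required cushion = 2 × $216.99 = $433.98
Surplus = $595.38 − $433.98 = $161.40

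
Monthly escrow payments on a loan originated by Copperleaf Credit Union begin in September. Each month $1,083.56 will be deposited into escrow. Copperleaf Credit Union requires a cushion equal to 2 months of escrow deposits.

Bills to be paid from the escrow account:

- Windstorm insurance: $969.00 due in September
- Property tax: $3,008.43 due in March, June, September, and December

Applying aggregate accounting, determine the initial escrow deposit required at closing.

Cushion = 2 × $1,083.56 = $2,167.12
Trial balance (start $0, +$1,083.56 each month, − disbursements):
  Sep: +$1,083.56 − $3,977.43 → -$2,893.87
  Oct: +$1,083.56 → -$1,810.31
  Nov: +$1,083.56 → -$726.75
  Dec: +$1,083.56 − $3,008.43 → -$2,651.62
  Jan: +$1,083.56 → -$1,568.06
  Feb: +$1,083.56 → -$484.50
  Mar: +$1,083.56 − $3,008.43 → -$2,409.37
  Apr: +$1,083.56 → -$1,325.81
  May: +$1,083.56 → -$242.25
  Jun: +$1,083.56 − $3,008.43 → -$2,167.12
  Jul: +$1,083.56 → -$1,083.56
  Aug: +$1,083.56 → $0.00
Lowest trial balance = -$2,893.87 (Sep)
Initial deposit = cushion − low point = $2,167.12 − (-$2,893.87) = $5,060.99

$5,060.99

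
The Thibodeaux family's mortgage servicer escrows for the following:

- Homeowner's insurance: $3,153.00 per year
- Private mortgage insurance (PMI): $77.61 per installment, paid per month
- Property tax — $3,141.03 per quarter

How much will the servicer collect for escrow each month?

$1,387.37

Homeowner's insurance: $3,153.00/yr
Private mortgage insurance (PMI): $77.61 × 12 = $931.32/yr
Property tax: $3,141.03 × 4 = $12,564.12/yr
Combined annual = $16,648.44
Per month = $16,648.44 / 12 = $1,387.37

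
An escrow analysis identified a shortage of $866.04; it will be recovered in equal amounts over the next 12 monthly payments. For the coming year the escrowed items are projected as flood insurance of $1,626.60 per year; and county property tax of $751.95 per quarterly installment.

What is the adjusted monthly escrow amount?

$458.37

Flood insurance = $1,626.60 annually
County property tax = $751.95 × 4 = $3,007.80 annually
Yearly total = $4,634.40
Monthly escrow = $4,634.40 / 12 = $386.20
Shortage per month = $866.04 ÷ 12 = $72.17
New monthly escrow = $386.20 + $72.17 = $458.37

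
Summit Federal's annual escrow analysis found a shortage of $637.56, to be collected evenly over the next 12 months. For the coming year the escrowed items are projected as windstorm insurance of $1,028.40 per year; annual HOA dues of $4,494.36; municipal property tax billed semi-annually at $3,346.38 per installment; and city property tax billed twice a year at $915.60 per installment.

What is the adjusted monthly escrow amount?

$1,223.69

Windstorm insurance = $1,028.40 per year
HOA dues = $4,494.36 per year
Municipal property tax = $3,346.38 × 2 = $6,692.76 per year
City property tax = $915.60 × 2 = $1,831.20 per year
Combined annual = $1,028.40 + $4,494.36 + $6,692.76 + $1,831.20 = $14,046.72
Per month = $14,046.72 ÷ 12 = $1,170.56
Monthly shortage recovery: $637.56 ÷ 12 = $53.13
Adjusted monthly = $1,170.56 + $53.13 = $1,223.69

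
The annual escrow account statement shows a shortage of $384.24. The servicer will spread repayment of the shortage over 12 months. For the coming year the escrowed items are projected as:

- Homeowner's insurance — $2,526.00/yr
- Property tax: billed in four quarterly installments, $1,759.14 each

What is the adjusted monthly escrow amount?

$828.90

Homeowner's insurance = $2,526.00/yr
Property tax = $1,759.14 × 4 = $7,036.56/yr
Total per year = $2,526.00 + $7,036.56 = $9,562.56
Monthly = $9,562.56 ÷ 12 = $796.88
Shortage per month = $384.24 ÷ 12 = $32.02
New monthly escrow = $796.88 + $32.02 = $828.90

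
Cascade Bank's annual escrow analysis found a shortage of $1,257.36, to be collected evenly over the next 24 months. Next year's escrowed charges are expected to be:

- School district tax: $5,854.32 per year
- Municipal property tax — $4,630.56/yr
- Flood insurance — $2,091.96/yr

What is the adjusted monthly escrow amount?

$1,100.46

School district tax = $5,854.32
Municipal property tax = $4,630.56
Flood insurance = $2,091.96
Combined annual = $5,854.32 + $4,630.56 + $2,091.96 = $12,576.84
Per month = $12,576.84 ÷ 12 = $1,048.07
Monthly shortage recovery: $1,257.36 / 24 = $52.39
New monthly escrow = $1,048.07 + $52.39 = $1,100.46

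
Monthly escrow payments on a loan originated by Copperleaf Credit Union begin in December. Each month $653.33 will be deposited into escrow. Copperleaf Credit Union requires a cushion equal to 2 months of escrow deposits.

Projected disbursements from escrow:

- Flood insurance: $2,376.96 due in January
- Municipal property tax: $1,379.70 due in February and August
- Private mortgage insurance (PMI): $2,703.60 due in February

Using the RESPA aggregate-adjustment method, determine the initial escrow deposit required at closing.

Cushion = 2 × $653.33 = $1,306.66
Trial balance (start $0, +$653.33 each month, − disbursements):
  Dec: +$653.33 → $653.33
  Jan: +$653.33 − $2,376.96 → -$1,070.30
  Feb: +$653.33 − $4,083.30 → -$4,500.27
  Mar: +$653.33 → -$3,846.94
  Apr: +$653.33 → -$3,193.61
  May: +$653.33 → -$2,540.28
  Jun: +$653.33 → -$1,886.95
  Jul: +$653.33 → -$1,233.62
  Aug: +$653.33 − $1,379.70 → -$1,959.99
  Sep: +$653.33 → -$1,306.66
  Oct: +$653.33 → -$653.33
  Nov: +$653.33 → $0.00
Lowest trial balance = -$4,500.27 (Feb)
Initial deposit = cushion − low point = $1,306.66 − (-$4,500.27) = $5,806.93

$5,806.93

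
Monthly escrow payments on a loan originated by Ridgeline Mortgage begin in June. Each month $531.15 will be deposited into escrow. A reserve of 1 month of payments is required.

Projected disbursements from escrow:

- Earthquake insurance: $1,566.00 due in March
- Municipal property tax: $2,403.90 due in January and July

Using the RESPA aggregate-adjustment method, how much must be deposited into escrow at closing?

$1,872.75

Cushion = 1 × $531.15 = $531.15
Trial balance (start $0, +$531.15 each month, − disbursements):
  Jun: +$531.15 → $531.15
  Jul: +$531.15 − $2,403.90 → -$1,341.60
  Aug: +$531.15 → -$810.45
  Sep: +$531.15 → -$279.30
  Oct: +$531.15 → $251.85
  Nov: +$531.15 → $783.00
  Dec: +$531.15 → $1,314.15
  Jan: +$531.15 − $2,403.90 → -$558.60
  Feb: +$531.15 → -$27.45
  Mar: +$531.15 − $1,566.00 → -$1,062.30
  Apr: +$531.15 → -$531.15
  May: +$531.15 → $0.00
Lowest trial balance = -$1,341.60 (Jul)
Initial deposit = cushion − low point = $531.15 − (-$1,341.60) = $1,872.75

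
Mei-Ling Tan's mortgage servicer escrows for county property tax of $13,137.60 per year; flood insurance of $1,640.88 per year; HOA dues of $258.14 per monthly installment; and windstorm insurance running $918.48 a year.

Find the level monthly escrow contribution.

$1,566.22

County property tax = $13,137.60
Flood insurance = $1,640.88
HOA dues = $258.14 × 12 = $3,097.68
Windstorm insurance = $918.48
Yearly total = $18,794.64
Base monthly escrow = $18,794.64 ÷ 12 = $1,566.22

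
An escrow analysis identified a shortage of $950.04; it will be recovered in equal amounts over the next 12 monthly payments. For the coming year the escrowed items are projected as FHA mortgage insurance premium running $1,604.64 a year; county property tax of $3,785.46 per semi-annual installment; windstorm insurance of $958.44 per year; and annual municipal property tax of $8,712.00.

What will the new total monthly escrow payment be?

$1,649.67

FHA mortgage insurance premium — $1,604.64/yr
County property tax — $3,785.46 × 2 = $7,570.92/yr
Windstorm insurance — $958.44/yr
Municipal property tax — $8,712.00/yr
Annual escrow total = $18,846.00
Base monthly escrow = $18,846.00 ÷ 12 = $1,570.50
Shortage per month = $950.04 ÷ 12 = $79.17
New monthly escrow = $1,570.50 + $79.17 = $1,649.67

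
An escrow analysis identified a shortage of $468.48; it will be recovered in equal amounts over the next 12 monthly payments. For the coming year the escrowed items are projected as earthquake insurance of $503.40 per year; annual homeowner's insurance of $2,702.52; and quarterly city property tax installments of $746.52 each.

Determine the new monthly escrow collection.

Earthquake insurance: $503.40
Homeowner's insurance: $2,702.52
City property tax: $746.52 × 4 = $2,986.08
Yearly total = $503.40 + $2,702.52 + $2,986.08 = $6,192.00
Monthly = $6,192.00 / 12 = $516.00
Monthly shortage recovery: $468.48 / 12 = $39.04
Adjusted monthly = $516.00 + $39.04 = $555.04

$555.04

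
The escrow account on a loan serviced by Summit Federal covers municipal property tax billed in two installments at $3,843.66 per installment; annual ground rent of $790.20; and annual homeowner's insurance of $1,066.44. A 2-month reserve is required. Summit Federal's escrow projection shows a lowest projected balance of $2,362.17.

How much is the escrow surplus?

Municipal property tax — $3,843.66 × 2 = $7,687.32 per year
Ground rent — $790.20 per year
Homeowner's insurance — $1,066.44 per year
Total annual escrow = $7,687.32 + $790.20 + $1,066.44 = $9,543.96
Base monthly escrow = $9,543.96 / 12 = $795.33
Cushion = 2 × $795.33 = $1,590.66
Excess over cushion: $2,362.17 − $1,590.66 = $771.51

$771.51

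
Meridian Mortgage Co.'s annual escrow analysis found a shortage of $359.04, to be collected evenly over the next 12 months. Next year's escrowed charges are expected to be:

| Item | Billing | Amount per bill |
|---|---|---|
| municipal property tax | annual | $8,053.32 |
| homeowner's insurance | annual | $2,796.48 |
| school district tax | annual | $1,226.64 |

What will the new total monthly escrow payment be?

$1,036.29

Municipal property tax: $8,053.32/yr
Homeowner's insurance: $2,796.48/yr
School district tax: $1,226.64/yr
Combined annual = $8,053.32 + $2,796.48 + $1,226.64 = $12,076.44
Monthly = $12,076.44 ÷ 12 = $1,006.37
Monthly shortage recovery: $359.04 ÷ 12 = $29.92
New monthly escrow = $1,006.37 + $29.92 = $1,036.29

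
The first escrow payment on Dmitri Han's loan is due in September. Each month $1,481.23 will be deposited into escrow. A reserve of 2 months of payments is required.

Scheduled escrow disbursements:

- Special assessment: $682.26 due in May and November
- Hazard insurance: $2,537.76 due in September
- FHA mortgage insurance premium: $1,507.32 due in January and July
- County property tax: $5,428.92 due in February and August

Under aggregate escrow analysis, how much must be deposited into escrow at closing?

$4,231.34

Cushion = 2 × $1,481.23 = $2,962.46
Trial balance (start $0, +$1,481.23 each month, − disbursements):
  Sep: +$1,481.23 − $2,537.76 → -$1,056.53
  Oct: +$1,481.23 → $424.70
  Nov: +$1,481.23 − $682.26 → $1,223.67
  Dec: +$1,481.23 → $2,704.90
  Jan: +$1,481.23 − $1,507.32 → $2,678.81
  Feb: +$1,481.23 − $5,428.92 → -$1,268.88
  Mar: +$1,481.23 → $212.35
  Apr: +$1,481.23 → $1,693.58
  May: +$1,481.23 − $682.26 → $2,492.55
  Jun: +$1,481.23 → $3,973.78
  Jul: +$1,481.23 − $1,507.32 → $3,947.69
  Aug: +$1,481.23 − $5,428.92 → $0.00
Lowest trial balance = -$1,268.88 (Feb)
Initial deposit = cushion − low point = $2,962.46 − (-$1,268.88) = $4,231.34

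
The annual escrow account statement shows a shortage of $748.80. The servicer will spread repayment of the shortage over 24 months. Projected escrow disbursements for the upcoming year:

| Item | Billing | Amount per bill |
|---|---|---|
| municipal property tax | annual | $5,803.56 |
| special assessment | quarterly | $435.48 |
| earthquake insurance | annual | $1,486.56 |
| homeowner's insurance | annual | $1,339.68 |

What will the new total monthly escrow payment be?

Municipal property tax — $5,803.56/yr
Special assessment — $435.48 × 4 = $1,741.92/yr
Earthquake insurance — $1,486.56/yr
Homeowner's insurance — $1,339.68/yr
Yearly total = $5,803.56 + $1,741.92 + $1,486.56 + $1,339.68 = $10,371.72
Monthly escrow = $10,371.72 / 12 = $864.31
Shortage spread = $748.80 / 24 = $31.20/mo
New monthly escrow = $864.31 + $31.20 = $895.51

$895.51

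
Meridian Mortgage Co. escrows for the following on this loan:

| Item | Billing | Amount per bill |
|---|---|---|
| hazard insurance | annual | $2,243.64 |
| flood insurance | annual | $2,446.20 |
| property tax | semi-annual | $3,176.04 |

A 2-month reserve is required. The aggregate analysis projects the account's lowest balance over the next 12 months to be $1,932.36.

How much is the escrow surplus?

Hazard insurance: $2,243.64 per year
Flood insurance: $2,446.20 per year
Property tax: $3,176.04 × 2 = $6,352.08 per year
Total annual escrow = $11,041.92
Monthly = $11,041.92 ÷ 12 = $920.16
Required cushion = 2 × $920.16 = $1,840.32
Surplus = $1,932.36 − $1,840.32 = $92.04

$92.04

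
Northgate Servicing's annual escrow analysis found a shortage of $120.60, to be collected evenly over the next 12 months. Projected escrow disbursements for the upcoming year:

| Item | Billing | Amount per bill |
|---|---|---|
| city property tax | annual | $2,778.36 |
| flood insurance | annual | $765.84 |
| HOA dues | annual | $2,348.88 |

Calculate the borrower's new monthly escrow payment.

City property tax — $2,778.36
Flood insurance — $765.84
HOA dues — $2,348.88
Yearly total = $2,778.36 + $765.84 + $2,348.88 = $5,893.08
Per month = $5,893.08 / 12 = $491.09
Shortage per month = $120.60 / 12 = $10.05
New monthly escrow = $491.09 + $10.05 = $501.14

$501.14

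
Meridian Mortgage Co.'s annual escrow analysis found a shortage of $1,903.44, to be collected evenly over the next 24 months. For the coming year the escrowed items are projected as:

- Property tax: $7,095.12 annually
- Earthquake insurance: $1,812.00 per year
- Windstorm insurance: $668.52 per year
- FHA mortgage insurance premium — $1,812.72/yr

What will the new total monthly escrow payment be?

$1,028.34

Property tax — $7,095.12 annually
Earthquake insurance — $1,812.00 annually
Windstorm insurance — $668.52 annually
FHA mortgage insurance premium — $1,812.72 annually
Total annual escrow = $7,095.12 + $1,812.00 + $668.52 + $1,812.72 = $11,388.36
Monthly escrow = $11,388.36 / 12 = $949.03
Shortage spread = $1,903.44 / 24 = $79.31/mo
New monthly escrow = $949.03 + $79.31 = $1,028.34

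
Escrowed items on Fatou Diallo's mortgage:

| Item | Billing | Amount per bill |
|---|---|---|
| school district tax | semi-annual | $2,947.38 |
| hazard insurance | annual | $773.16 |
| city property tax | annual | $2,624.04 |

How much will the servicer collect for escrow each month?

$774.33

School district tax: $2,947.38 × 2 = $5,894.76/yr
Hazard insurance: $773.16/yr
City property tax: $2,624.04/yr
Total per year = $5,894.76 + $773.16 + $2,624.04 = $9,291.96
Monthly escrow = $9,291.96 ÷ 12 = $774.33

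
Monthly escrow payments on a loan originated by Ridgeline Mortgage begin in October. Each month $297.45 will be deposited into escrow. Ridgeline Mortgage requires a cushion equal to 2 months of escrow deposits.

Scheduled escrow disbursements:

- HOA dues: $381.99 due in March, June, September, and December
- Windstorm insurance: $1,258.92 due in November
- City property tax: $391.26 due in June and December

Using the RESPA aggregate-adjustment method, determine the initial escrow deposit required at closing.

Cushion = 2 × $297.45 = $594.90
Trial balance (start $0, +$297.45 each month, − disbursements):
  Oct: +$297.45 → $297.45
  Nov: +$297.45 − $1,258.92 → -$664.02
  Dec: +$297.45 − $773.25 → -$1,139.82
  Jan: +$297.45 → -$842.37
  Feb: +$297.45 → -$544.92
  Mar: +$297.45 − $381.99 → -$629.46
  Apr: +$297.45 → -$332.01
  May: +$297.45 → -$34.56
  Jun: +$297.45 − $773.25 → -$510.36
  Jul: +$297.45 → -$212.91
  Aug: +$297.45 → $84.54
  Sep: +$297.45 − $381.99 → $0.00
Lowest trial balance = -$1,139.82 (Dec)
Initial deposit = cushion − low point = $594.90 − (-$1,139.82) = $1,734.72

$1,734.72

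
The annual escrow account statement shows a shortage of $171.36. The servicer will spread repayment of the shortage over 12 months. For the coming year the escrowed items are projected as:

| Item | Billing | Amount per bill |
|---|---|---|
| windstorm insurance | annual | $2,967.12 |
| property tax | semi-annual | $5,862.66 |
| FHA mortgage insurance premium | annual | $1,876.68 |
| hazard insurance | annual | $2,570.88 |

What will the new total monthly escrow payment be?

$1,609.28

Windstorm insurance — $2,967.12 per year
Property tax — $5,862.66 × 2 = $11,725.32 per year
FHA mortgage insurance premium — $1,876.68 per year
Hazard insurance — $2,570.88 per year
Yearly total = $2,967.12 + $11,725.32 + $1,876.68 + $2,570.88 = $19,140.00
Base monthly escrow = $19,140.00 / 12 = $1,595.00
Shortage spread = $171.36 ÷ 12 = $14.28/mo
New monthly escrow = $1,595.00 + $14.28 = $1,609.28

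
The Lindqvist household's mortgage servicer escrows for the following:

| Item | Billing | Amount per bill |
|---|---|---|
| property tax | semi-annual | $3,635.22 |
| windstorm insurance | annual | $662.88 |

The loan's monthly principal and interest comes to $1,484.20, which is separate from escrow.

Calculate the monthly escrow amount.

$661.11

Property tax — $3,635.22 × 2 = $7,270.44
Windstorm insurance — $662.88
Total per year = $7,270.44 + $662.88 = $7,933.32
Base monthly escrow = $7,933.32 / 12 = $661.11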